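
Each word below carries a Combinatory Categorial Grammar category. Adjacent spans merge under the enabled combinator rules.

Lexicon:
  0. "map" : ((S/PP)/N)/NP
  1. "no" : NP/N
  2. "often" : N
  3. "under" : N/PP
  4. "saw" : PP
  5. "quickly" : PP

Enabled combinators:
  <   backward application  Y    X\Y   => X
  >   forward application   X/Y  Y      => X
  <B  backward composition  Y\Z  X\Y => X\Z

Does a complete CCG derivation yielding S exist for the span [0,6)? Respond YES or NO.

YES

[0,6] S   >
  [0,5] S/PP   >
    [0,3] (S/PP)/N   >
      [0,1] "map" : ((S/PP)/N)/NP
      [1,3] NP   >
        [1,2] "no" : NP/N
        [2,3] "often" : N
    [3,5] N   >
      [3,4] "under" : N/PP
      [4,5] "saw" : PP
  [5,6] "quickly" : PP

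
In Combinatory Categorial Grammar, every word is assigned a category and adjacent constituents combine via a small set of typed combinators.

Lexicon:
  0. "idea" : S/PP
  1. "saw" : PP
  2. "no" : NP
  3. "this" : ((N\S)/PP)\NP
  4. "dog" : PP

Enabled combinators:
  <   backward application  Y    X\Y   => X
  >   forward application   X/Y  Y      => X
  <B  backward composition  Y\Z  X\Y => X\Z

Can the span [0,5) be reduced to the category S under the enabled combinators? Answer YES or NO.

S/PP PP NP ((N\S)/PP)\NP PP
CKY chart[0,5] = {N}; S ∉ chart

NO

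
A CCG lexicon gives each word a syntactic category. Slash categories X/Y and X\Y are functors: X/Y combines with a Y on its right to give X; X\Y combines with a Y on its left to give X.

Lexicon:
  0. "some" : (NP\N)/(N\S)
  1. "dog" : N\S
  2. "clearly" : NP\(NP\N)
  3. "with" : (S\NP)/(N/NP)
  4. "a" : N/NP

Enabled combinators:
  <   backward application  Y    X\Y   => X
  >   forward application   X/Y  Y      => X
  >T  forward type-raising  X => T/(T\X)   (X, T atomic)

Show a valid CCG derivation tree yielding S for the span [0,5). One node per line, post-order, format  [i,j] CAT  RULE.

[0,1] (NP\N)/(N\S)  lex  "some"
[1,2] N\S  lex  "dog"
[0,2] NP\N  >  k=1
[2,3] NP\(NP\N)  lex  "clearly"
[0,3] NP  <  k=2
[3,4] (S\NP)/(N/NP)  lex  "with"
[4,5] N/NP  lex  "a"
[3,5] S\NP  >  k=4
[0,5] S  <  k=3

[0,5] S   <
  [0,3] NP   <
    [0,2] NP\N   >
      [0,1] "some" : (NP\N)/(N\S)
      [1,2] "dog" : N\S
    [2,3] "clearly" : NP\(NP\N)
  [3,5] S\NP   >
    [3,4] "with" : (S\NP)/(N/NP)
    [4,5] "a" : N/NP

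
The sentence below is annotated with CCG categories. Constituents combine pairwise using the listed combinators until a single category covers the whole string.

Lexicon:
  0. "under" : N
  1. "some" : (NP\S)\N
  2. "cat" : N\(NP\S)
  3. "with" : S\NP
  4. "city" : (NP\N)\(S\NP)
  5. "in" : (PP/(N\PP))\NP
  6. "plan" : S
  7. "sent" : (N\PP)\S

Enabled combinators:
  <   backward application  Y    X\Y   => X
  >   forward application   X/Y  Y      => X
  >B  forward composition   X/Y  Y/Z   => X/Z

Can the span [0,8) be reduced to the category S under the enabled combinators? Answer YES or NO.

NO

N (NP\S)\N N\(NP\S) S\NP (NP\N)\(S\NP) (PP/(N\PP))\NP S (N\PP)\S
CKY chart[0,8] = {PP}; S ∉ chart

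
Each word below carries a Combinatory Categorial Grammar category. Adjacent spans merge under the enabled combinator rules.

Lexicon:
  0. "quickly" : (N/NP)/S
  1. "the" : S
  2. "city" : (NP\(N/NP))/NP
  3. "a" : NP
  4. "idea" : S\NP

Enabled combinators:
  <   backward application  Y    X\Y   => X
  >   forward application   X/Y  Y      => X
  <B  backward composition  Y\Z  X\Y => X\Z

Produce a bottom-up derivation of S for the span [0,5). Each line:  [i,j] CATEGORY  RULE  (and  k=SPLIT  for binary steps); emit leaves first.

[0,5] S   <
  [0,4] NP   <
    [0,2] N/NP   >
      [0,1] "quickly" : (N/NP)/S
      [1,2] "the" : S
    [2,4] NP\(N/NP)   >
      [2,3] "city" : (NP\(N/NP))/NP
      [3,4] "a" : NP
  [4,5] "idea" : S\NP

[0,1] (N/NP)/S  lex  "quickly"
[1,2] S  lex  "the"
[0,2] N/NP  >  k=1
[2,3] (NP\(N/NP))/NP  lex  "city"
[3,4] NP  lex  "a"
[2,4] NP\(N/NP)  >  k=3
[0,4] NP  <  k=2
[4,5] S\NP  lex  "idea"
[0,5] S  <  k=4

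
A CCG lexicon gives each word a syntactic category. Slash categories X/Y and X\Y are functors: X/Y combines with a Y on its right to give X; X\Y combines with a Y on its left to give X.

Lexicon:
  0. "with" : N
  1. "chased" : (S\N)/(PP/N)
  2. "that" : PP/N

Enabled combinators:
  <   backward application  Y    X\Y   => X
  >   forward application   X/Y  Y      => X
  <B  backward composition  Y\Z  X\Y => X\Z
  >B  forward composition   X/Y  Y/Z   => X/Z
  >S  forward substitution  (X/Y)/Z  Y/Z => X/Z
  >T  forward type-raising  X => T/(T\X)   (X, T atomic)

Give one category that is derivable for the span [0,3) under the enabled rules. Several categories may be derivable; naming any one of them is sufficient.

[0,3] S   <
  [0,1] "with" : N
  [1,3] S\N   >
    [1,2] "chased" : (S\N)/(PP/N)
    [2,3] "that" : PP/N

S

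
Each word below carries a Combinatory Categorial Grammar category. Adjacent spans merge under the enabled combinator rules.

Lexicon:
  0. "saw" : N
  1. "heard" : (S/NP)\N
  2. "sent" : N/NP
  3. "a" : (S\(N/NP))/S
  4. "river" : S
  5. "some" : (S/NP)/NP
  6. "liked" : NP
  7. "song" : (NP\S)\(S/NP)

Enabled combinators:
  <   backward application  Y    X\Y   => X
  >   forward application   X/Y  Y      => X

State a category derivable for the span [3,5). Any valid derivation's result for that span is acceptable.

[0,8] S   >
  [0,2] S/NP   <
    [0,1] "saw" : N
    [1,2] "heard" : (S/NP)\N
  [2,8] NP   <
    [2,5] S   <
      [2,3] "sent" : N/NP
      [3,5] S\(N/NP)   >
        [3,4] "a" : (S\(N/NP))/S
        [4,5] "river" : S
    [5,8] NP\S   <
      [5,7] S/NP   >
        [5,6] "some" : (S/NP)/NP
        [6,7] "liked" : NP
      [7,8] "song" : (NP\S)\(S/NP)

S\(N/NP)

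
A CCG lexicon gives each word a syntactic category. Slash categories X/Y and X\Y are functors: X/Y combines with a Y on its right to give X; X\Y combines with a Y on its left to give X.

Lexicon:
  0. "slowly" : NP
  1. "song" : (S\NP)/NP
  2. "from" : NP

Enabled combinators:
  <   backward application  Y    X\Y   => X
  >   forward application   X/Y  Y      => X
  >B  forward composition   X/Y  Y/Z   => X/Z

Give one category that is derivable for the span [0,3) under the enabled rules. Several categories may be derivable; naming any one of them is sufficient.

[0,3] S   <
  [0,1] "slowly" : NP
  [1,3] S\NP   >
    [1,2] "song" : (S\NP)/NP
    [2,3] "from" : NP

S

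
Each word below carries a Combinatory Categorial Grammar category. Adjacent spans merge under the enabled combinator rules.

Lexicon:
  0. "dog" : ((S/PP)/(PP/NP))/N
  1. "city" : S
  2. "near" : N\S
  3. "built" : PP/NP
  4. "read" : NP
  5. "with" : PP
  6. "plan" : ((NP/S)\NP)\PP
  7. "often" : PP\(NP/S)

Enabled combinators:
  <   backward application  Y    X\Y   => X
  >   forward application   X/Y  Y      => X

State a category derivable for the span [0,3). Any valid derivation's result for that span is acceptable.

[0,8] S   >
  [0,4] S/PP   >
    [0,3] (S/PP)/(PP/NP)   >
      [0,1] "dog" : ((S/PP)/(PP/NP))/N
      [1,3] N   <
        [1,2] "city" : S
        [2,3] "near" : N\S
    [3,4] "built" : PP/NP
  [4,8] PP   <
    [4,7] NP/S   <
      [4,5] "read" : NP
      [5,7] (NP/S)\NP   <
        [5,6] "with" : PP
        [6,7] "plan" : ((NP/S)\NP)\PP
    [7,8] "often" : PP\(NP/S)

(S/PP)/(PP/NP)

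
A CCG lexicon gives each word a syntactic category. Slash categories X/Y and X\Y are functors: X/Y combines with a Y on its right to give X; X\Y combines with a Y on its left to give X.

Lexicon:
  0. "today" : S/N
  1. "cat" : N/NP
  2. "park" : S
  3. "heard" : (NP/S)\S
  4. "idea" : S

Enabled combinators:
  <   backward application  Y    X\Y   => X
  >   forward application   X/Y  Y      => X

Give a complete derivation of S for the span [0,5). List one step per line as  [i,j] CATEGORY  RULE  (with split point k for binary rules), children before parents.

[0,5] S   >
  [0,1] "today" : S/N
  [1,5] N   >
    [1,2] "cat" : N/NP
    [2,5] NP   >
      [2,4] NP/S   <
        [2,3] "park" : S
        [3,4] "heard" : (NP/S)\S
      [4,5] "idea" : S

[0,1] S/N  lex  "today"
[1,2] N/NP  lex  "cat"
[2,3] S  lex  "park"
[3,4] (NP/S)\S  lex  "heard"
[2,4] NP/S  <  k=3
[4,5] S  lex  "idea"
[2,5] NP  >  k=4
[1,5] N  >  k=2
[0,5] S  >  k=1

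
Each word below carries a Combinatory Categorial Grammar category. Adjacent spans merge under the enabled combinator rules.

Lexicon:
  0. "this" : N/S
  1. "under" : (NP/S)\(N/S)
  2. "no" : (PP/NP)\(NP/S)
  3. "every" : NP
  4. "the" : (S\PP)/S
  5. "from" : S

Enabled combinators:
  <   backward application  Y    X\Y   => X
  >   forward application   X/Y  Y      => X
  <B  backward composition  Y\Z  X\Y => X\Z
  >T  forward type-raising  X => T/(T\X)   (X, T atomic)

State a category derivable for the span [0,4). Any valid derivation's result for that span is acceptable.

[0,6] S   <
  [0,4] PP   >
    [0,3] PP/NP   <
      [0,2] NP/S   <
        [0,1] "this" : N/S
        [1,2] "under" : (NP/S)\(N/S)
      [2,3] "no" : (PP/NP)\(NP/S)
    [3,4] "every" : NP
  [4,6] S\PP   >
    [4,5] "the" : (S\PP)/S
    [5,6] "from" : S

PP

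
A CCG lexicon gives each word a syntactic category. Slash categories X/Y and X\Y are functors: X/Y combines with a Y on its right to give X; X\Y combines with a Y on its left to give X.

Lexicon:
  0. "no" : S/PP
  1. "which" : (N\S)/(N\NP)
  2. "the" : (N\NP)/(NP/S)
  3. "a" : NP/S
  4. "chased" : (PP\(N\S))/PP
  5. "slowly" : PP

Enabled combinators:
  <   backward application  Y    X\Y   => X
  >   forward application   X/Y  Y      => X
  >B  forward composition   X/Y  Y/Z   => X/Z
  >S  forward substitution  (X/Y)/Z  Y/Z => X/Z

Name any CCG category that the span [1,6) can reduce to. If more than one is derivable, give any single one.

[0,6] S   >
  [0,1] "no" : S/PP
  [1,6] PP   <
    [1,4] N\S   >
      [1,2] "which" : (N\S)/(N\NP)
      [2,4] N\NP   >
        [2,3] "the" : (N\NP)/(NP/S)
        [3,4] "a" : NP/S
    [4,6] PP\(N\S)   >
      [4,5] "chased" : (PP\(N\S))/PP
      [5,6] "slowly" : PP

PP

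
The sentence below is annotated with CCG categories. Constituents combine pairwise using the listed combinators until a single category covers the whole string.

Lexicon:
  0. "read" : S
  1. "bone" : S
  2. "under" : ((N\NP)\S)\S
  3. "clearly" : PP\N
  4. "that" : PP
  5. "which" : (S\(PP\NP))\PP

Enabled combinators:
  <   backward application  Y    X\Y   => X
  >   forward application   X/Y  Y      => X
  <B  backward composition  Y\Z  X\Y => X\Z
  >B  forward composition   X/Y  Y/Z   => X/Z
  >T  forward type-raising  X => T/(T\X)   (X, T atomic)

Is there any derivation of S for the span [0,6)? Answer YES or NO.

YES

[0,6] S   <
  [0,4] PP\NP   <B
    [0,3] N\NP   <
      [0,1] "read" : S
      [1,3] (N\NP)\S   <
        [1,2] "bone" : S
        [2,3] "under" : ((N\NP)\S)\S
    [3,4] "clearly" : PP\N
  [4,6] S\(PP\NP)   <
    [4,5] "that" : PP
    [5,6] "which" : (S\(PP\NP))\PP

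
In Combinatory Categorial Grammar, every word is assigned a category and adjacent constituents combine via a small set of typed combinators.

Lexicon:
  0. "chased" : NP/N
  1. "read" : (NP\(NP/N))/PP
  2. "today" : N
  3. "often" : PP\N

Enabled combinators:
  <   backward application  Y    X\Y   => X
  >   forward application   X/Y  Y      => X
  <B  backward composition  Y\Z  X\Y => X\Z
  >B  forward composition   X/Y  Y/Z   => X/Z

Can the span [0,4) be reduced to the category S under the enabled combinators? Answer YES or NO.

NP/N (NP\(NP/N))/PP N PP\N
CKY chart[0,4] = {NP}; S ∉ chart

NO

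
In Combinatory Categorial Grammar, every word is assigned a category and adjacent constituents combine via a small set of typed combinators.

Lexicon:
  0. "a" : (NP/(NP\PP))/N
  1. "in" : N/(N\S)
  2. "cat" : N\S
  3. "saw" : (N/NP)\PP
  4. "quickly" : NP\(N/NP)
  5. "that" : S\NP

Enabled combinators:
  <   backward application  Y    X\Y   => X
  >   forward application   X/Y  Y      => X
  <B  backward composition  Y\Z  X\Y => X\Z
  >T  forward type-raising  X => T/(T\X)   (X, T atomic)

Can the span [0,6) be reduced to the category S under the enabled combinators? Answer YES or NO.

[0,6] S   <
  [0,5] NP   >
    [0,3] NP/(NP\PP)   >
      [0,1] "a" : (NP/(NP\PP))/N
      [1,3] N   >
        [1,2] "in" : N/(N\S)
        [2,3] "cat" : N\S
    [3,5] NP\PP   <B
      [3,4] "saw" : (N/NP)\PP
      [4,5] "quickly" : NP\(N/NP)
  [5,6] "that" : S\NP

YES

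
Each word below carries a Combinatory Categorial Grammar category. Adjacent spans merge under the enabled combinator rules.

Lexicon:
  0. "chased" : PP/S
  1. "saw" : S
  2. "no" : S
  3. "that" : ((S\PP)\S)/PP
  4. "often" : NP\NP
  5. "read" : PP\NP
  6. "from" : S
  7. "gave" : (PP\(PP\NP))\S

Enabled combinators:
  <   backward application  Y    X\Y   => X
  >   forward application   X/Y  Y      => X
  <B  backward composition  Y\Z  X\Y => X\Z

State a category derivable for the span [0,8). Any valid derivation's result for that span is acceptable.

S

[0,8] S   <
  [0,2] PP   >
    [0,1] "chased" : PP/S
    [1,2] "saw" : S
  [2,8] S\PP   <
    [2,3] "no" : S
    [3,8] (S\PP)\S   >
      [3,4] "that" : ((S\PP)\S)/PP
      [4,8] PP   <
        [4,6] PP\NP   <B
          [4,5] "often" : NP\NP
          [5,6] "read" : PP\NP
        [6,8] PP\(PP\NP)   <
          [6,7] "from" : S
          [7,8] "gave" : (PP\(PP\NP))\S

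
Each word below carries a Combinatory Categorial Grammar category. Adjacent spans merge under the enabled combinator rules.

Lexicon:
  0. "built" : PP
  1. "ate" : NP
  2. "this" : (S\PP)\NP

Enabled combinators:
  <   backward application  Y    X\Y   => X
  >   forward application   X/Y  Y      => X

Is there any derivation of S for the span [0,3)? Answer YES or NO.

[0,3] S   <
  [0,1] "built" : PP
  [1,3] S\PP   <
    [1,2] "ate" : NP
    [2,3] "this" : (S\PP)\NP

YES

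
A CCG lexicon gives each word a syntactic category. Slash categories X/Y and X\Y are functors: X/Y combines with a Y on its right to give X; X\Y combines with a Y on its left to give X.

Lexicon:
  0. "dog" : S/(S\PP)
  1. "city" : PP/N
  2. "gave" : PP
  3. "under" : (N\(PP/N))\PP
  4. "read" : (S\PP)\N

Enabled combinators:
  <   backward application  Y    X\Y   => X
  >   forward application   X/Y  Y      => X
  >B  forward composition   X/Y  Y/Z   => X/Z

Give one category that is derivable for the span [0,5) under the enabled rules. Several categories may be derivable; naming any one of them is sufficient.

S

[0,5] S   >
  [0,1] "dog" : S/(S\PP)
  [1,5] S\PP   <
    [1,4] N   <
      [1,2] "city" : PP/N
      [2,4] N\(PP/N)   <
        [2,3] "gave" : PP
        [3,4] "under" : (N\(PP/N))\PP
    [4,5] "read" : (S\PP)\N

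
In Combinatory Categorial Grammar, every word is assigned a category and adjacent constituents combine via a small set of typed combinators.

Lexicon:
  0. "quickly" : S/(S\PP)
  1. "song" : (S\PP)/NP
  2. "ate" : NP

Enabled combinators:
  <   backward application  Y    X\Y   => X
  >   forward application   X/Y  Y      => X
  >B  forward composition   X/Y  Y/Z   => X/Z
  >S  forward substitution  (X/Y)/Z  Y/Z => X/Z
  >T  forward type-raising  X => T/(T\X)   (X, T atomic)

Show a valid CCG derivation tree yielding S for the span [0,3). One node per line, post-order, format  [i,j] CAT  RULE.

[0,1] S/(S\PP)  lex  "quickly"
[1,2] (S\PP)/NP  lex  "song"
[2,3] NP  lex  "ate"
[1,3] S\PP  >  k=2
[0,3] S  >  k=1

[0,3] S   >
  [0,1] "quickly" : S/(S\PP)
  [1,3] S\PP   >
    [1,2] "song" : (S\PP)/NP
    [2,3] "ate" : NP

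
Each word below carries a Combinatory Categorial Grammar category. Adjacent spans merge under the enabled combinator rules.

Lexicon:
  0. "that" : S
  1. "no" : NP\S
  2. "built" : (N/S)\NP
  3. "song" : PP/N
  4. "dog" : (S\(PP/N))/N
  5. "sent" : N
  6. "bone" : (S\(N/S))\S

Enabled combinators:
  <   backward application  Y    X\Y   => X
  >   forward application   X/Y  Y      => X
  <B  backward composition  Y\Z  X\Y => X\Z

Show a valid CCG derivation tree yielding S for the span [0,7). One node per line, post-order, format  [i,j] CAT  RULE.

[0,1] S  lex  "that"
[1,2] NP\S  lex  "no"
[0,2] NP  <  k=1
[2,3] (N/S)\NP  lex  "built"
[3,4] PP/N  lex  "song"
[4,5] (S\(PP/N))/N  lex  "dog"
[5,6] N  lex  "sent"
[4,6] S\(PP/N)  >  k=5
[3,6] S  <  k=4
[6,7] (S\(N/S))\S  lex  "bone"
[3,7] S\(N/S)  <  k=6
[2,7] S\NP  <B  k=3
[0,7] S  <  k=2

[0,7] S   <
  [0,2] NP   <
    [0,1] "that" : S
    [1,2] "no" : NP\S
  [2,7] S\NP   <B
    [2,3] "built" : (N/S)\NP
    [3,7] S\(N/S)   <
      [3,6] S   <
        [3,4] "song" : PP/N
        [4,6] S\(PP/N)   >
          [4,5] "dog" : (S\(PP/N))/N
          [5,6] "sent" : N
      [6,7] "bone" : (S\(N/S))\S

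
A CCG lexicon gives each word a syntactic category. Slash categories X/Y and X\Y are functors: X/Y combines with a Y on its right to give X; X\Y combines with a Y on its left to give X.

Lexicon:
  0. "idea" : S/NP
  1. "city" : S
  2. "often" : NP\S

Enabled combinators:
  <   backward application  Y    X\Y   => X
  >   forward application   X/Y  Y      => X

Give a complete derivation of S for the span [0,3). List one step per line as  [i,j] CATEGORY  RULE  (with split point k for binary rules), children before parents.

[0,3] S   >
  [0,1] "idea" : S/NP
  [1,3] NP   <
    [1,2] "city" : S
    [2,3] "often" : NP\S

[0,1] S/NP  lex  "idea"
[1,2] S  lex  "city"
[2,3] NP\S  lex  "often"
[1,3] NP  <  k=2
[0,3] S  >  k=1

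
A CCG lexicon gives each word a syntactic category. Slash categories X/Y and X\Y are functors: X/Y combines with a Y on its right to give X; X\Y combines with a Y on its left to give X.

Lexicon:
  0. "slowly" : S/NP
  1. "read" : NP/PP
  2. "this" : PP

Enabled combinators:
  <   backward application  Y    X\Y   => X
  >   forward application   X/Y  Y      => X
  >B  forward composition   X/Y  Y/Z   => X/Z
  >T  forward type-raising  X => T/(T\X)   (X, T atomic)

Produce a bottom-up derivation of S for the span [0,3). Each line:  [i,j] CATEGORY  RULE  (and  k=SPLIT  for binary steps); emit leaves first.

[0,3] S   >
  [0,1] "slowly" : S/NP
  [1,3] NP   >
    [1,2] "read" : NP/PP
    [2,3] "this" : PP

[0,1] S/NP  lex  "slowly"
[1,2] NP/PP  lex  "read"
[2,3] PP  lex  "this"
[1,3] NP  >  k=2
[0,3] S  >  k=1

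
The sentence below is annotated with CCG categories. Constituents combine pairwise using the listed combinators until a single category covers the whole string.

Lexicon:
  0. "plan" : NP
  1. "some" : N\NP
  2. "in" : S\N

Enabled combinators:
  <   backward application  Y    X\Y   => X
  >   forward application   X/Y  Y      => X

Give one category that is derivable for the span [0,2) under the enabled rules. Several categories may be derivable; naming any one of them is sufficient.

[0,3] S   <
  [0,2] N   <
    [0,1] "plan" : NP
    [1,2] "some" : N\NP
  [2,3] "in" : S\N

N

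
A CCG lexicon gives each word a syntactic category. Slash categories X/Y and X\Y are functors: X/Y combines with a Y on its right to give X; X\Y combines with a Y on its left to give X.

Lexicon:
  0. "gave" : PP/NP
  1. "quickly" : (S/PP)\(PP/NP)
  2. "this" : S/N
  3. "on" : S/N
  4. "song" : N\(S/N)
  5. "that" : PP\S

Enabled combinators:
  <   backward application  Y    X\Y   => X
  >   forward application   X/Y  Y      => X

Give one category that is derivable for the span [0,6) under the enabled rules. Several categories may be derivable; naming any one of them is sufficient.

[0,6] S   >
  [0,2] S/PP   <
    [0,1] "gave" : PP/NP
    [1,2] "quickly" : (S/PP)\(PP/NP)
  [2,6] PP   <
    [2,5] S   >
      [2,3] "this" : S/N
      [3,5] N   <
        [3,4] "on" : S/N
        [4,5] "song" : N\(S/N)
    [5,6] "that" : PP\S

S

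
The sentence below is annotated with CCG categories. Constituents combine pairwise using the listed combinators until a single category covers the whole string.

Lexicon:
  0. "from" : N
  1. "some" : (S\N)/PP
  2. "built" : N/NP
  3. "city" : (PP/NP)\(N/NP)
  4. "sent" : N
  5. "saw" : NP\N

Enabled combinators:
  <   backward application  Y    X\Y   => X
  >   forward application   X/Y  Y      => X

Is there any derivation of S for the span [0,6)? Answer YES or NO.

YES

[0,6] S   <
  [0,1] "from" : N
  [1,6] S\N   >
    [1,2] "some" : (S\N)/PP
    [2,6] PP   >
      [2,4] PP/NP   <
        [2,3] "built" : N/NP
        [3,4] "city" : (PP/NP)\(N/NP)
      [4,6] NP   <
        [4,5] "sent" : N
        [5,6] "saw" : NP\N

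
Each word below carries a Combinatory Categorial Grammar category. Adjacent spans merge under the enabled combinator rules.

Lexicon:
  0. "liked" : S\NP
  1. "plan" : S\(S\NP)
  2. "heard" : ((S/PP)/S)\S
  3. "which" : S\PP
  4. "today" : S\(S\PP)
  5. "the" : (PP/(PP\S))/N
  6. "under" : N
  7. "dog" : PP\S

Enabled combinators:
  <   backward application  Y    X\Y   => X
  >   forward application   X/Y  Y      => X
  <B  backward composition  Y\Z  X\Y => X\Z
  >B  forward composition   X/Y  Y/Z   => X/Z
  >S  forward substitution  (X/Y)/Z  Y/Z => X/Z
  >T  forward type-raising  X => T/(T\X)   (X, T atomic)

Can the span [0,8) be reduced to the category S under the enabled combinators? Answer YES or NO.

[0,8] S   >
  [0,5] S/PP   >
    [0,3] (S/PP)/S   <
      [0,2] S   <
        [0,1] "liked" : S\NP
        [1,2] "plan" : S\(S\NP)
      [2,3] "heard" : ((S/PP)/S)\S
    [3,5] S   <
      [3,4] "which" : S\PP
      [4,5] "today" : S\(S\PP)
  [5,8] PP   >
    [5,7] PP/(PP\S)   >
      [5,6] "the" : (PP/(PP\S))/N
      [6,7] "under" : N
    [7,8] "dog" : PP\S

YES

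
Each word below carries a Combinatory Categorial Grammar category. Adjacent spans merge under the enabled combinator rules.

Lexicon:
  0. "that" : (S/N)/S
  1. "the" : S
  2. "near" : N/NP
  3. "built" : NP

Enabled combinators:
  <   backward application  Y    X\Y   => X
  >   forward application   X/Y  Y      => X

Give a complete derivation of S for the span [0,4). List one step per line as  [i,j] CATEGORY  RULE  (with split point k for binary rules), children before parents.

[0,4] S   >
  [0,2] S/N   >
    [0,1] "that" : (S/N)/S
    [1,2] "the" : S
  [2,4] N   >
    [2,3] "near" : N/NP
    [3,4] "built" : NP

[0,1] (S/N)/S  lex  "that"
[1,2] S  lex  "the"
[0,2] S/N  >  k=1
[2,3] N/NP  lex  "near"
[3,4] NP  lex  "built"
[2,4] N  >  k=3
[0,4] S  >  k=2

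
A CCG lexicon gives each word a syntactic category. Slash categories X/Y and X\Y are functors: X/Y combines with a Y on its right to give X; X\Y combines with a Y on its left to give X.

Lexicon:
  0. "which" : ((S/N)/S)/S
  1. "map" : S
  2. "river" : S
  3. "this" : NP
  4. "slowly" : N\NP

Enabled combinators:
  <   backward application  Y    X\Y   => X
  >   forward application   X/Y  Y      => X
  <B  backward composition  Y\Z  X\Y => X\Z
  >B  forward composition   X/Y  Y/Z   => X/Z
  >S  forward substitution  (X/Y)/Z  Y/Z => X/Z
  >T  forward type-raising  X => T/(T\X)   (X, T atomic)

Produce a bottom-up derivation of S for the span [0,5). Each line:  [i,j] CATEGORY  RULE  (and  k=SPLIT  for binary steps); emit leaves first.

[0,1] ((S/N)/S)/S  lex  "which"
[1,2] S  lex  "map"
[0,2] (S/N)/S  >  k=1
[2,3] S  lex  "river"
[0,3] S/N  >  k=2
[3,4] NP  lex  "this"
[3,4] N/(N\NP)  >T
[4,5] N\NP  lex  "slowly"
[3,5] N  >  k=4
[0,5] S  >  k=3

[0,5] S   >
  [0,3] S/N   >
    [0,2] (S/N)/S   >
      [0,1] "which" : ((S/N)/S)/S
      [1,2] "map" : S
    [2,3] "river" : S
  [3,5] N   >
    [3,4] N/(N\NP)   >T
      [3,4] "this" : NP
    [4,5] "slowly" : N\NP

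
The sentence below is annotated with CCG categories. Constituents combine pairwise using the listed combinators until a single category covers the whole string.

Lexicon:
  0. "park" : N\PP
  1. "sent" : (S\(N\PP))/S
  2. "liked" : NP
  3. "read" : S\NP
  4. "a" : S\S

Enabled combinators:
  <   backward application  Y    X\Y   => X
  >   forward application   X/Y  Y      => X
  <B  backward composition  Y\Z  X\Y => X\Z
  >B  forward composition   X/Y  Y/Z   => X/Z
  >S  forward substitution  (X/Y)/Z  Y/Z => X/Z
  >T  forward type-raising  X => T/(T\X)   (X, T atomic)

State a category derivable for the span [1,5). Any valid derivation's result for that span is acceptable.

[0,5] S   <
  [0,1] "park" : N\PP
  [1,5] S\(N\PP)   >
    [1,2] "sent" : (S\(N\PP))/S
    [2,5] S   >
      [2,3] S/(S\NP)   >T
        [2,3] "liked" : NP
      [3,5] S\NP   <B
        [3,4] "read" : S\NP
        [4,5] "a" : S\S

S\(N\PP)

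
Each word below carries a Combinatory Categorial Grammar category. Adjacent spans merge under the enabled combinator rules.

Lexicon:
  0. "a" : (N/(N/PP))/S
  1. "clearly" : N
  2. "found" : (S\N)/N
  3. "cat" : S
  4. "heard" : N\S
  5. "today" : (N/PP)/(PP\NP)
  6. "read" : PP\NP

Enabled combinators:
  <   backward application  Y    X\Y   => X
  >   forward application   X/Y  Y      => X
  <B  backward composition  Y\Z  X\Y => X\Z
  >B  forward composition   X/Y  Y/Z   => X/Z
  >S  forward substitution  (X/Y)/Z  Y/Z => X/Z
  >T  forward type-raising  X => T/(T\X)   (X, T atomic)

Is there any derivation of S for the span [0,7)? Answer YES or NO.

(N/(N/PP))/S N (S\N)/N S N\S (N/PP)/(PP\NP) PP\NP
CKY chart[0,7] = {N, N/(N\N), NP/(NP\N), PP/(PP\N), S/(S\N)}; S ∉ chart

NO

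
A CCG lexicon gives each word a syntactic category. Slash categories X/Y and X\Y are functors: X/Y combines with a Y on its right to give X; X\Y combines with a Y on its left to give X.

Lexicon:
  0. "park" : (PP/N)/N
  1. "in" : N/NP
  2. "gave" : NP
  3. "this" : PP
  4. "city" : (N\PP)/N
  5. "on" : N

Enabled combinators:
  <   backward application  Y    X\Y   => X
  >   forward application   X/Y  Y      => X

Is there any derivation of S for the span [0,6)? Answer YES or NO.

(PP/N)/N N/NP NP PP (N\PP)/N N
CKY chart[0,6] = {PP}; S ∉ chart

NO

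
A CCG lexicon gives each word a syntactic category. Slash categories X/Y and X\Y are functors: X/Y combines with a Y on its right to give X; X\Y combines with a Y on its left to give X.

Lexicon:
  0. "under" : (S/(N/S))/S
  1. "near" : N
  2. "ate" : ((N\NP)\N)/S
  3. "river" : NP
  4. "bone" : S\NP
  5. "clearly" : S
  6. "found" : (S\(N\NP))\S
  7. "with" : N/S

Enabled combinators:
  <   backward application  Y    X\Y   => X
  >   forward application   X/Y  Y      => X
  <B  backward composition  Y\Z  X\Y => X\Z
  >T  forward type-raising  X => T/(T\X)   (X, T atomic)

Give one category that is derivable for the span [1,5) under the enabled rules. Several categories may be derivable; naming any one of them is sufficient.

N\NP

[0,8] S   >
  [0,7] S/(N/S)   >
    [0,1] "under" : (S/(N/S))/S
    [1,7] S   <
      [1,5] N\NP   <
        [1,2] "near" : N
        [2,5] (N\NP)\N   >
          [2,3] "ate" : ((N\NP)\N)/S
          [3,5] S   >
            [3,4] S/(S\NP)   >T
              [3,4] "river" : NP
            [4,5] "bone" : S\NP
      [5,7] S\(N\NP)   <
        [5,6] "clearly" : S
        [6,7] "found" : (S\(N\NP))\S
  [7,8] "with" : N/S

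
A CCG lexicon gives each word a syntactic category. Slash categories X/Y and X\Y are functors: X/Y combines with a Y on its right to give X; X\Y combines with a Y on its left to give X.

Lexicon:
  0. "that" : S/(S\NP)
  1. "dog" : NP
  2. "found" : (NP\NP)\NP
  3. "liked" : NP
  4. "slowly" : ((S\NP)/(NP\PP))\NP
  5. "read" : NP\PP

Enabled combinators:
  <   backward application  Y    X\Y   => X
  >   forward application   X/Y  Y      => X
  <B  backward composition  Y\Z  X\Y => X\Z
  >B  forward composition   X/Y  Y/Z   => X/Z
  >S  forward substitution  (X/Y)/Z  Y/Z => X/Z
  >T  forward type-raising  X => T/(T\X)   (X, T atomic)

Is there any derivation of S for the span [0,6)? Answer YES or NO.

[0,6] S   >
  [0,1] "that" : S/(S\NP)
  [1,6] S\NP   <B
    [1,3] NP\NP   <
      [1,2] "dog" : NP
      [2,3] "found" : (NP\NP)\NP
    [3,6] S\NP   >
      [3,5] (S\NP)/(NP\PP)   <
        [3,4] "liked" : NP
        [4,5] "slowly" : ((S\NP)/(NP\PP))\NP
      [5,6] "read" : NP\PP

YES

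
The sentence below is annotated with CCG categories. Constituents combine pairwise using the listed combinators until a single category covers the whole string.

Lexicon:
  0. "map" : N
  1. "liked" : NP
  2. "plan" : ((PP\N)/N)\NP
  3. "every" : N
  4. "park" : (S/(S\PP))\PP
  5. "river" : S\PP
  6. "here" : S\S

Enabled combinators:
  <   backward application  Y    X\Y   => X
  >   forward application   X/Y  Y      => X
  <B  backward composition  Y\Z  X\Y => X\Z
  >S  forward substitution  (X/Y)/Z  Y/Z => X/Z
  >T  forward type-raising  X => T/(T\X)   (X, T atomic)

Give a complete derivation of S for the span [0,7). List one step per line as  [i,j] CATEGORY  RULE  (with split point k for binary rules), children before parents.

[0,1] N  lex  "map"
[1,2] NP  lex  "liked"
[2,3] ((PP\N)/N)\NP  lex  "plan"
[1,3] (PP\N)/N  <  k=2
[3,4] N  lex  "every"
[1,4] PP\N  >  k=3
[0,4] PP  <  k=1
[4,5] (S/(S\PP))\PP  lex  "park"
[0,5] S/(S\PP)  <  k=4
[5,6] S\PP  lex  "river"
[6,7] S\S  lex  "here"
[5,7] S\PP  <B  k=6
[0,7] S  >  k=5

[0,7] S   >
  [0,5] S/(S\PP)   <
    [0,4] PP   <
      [0,1] "map" : N
      [1,4] PP\N   >
        [1,3] (PP\N)/N   <
          [1,2] "liked" : NP
          [2,3] "plan" : ((PP\N)/N)\NP
        [3,4] "every" : N
    [4,5] "park" : (S/(S\PP))\PP
  [5,7] S\PP   <B
    [5,6] "river" : S\PP
    [6,7] "here" : S\S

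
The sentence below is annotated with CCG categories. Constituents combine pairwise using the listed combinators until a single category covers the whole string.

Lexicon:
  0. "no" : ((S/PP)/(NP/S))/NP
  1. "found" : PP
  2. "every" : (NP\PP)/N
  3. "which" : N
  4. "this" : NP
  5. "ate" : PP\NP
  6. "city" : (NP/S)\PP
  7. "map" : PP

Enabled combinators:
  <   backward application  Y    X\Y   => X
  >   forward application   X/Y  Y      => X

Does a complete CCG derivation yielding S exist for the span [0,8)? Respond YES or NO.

[0,8] S   >
  [0,7] S/PP   >
    [0,4] (S/PP)/(NP/S)   >
      [0,1] "no" : ((S/PP)/(NP/S))/NP
      [1,4] NP   <
        [1,2] "found" : PP
        [2,4] NP\PP   >
          [2,3] "every" : (NP\PP)/N
          [3,4] "which" : N
    [4,7] NP/S   <
      [4,6] PP   <
        [4,5] "this" : NP
        [5,6] "ate" : PP\NP
      [6,7] "city" : (NP/S)\PP
  [7,8] "map" : PP

YES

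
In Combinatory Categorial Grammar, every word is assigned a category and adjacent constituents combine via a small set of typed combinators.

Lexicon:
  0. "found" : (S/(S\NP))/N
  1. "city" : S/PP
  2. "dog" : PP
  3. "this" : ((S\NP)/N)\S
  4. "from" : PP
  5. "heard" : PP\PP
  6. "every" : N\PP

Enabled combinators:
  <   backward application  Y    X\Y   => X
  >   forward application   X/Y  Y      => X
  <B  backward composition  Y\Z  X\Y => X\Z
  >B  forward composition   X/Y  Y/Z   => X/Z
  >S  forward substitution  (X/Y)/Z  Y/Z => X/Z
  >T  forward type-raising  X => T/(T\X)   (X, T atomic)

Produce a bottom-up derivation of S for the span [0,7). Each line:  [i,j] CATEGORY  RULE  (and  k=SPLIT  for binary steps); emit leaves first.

[0,7] S   >
  [0,4] S/N   >S
    [0,1] "found" : (S/(S\NP))/N
    [1,4] (S\NP)/N   <
      [1,3] S   >
        [1,2] "city" : S/PP
        [2,3] "dog" : PP
      [3,4] "this" : ((S\NP)/N)\S
  [4,7] N   <
    [4,5] "from" : PP
    [5,7] N\PP   <B
      [5,6] "heard" : PP\PP
      [6,7] "every" : N\PP

[0,1] (S/(S\NP))/N  lex  "found"
[1,2] S/PP  lex  "city"
[2,3] PP  lex  "dog"
[1,3] S  >  k=2
[3,4] ((S\NP)/N)\S  lex  "this"
[1,4] (S\NP)/N  <  k=3
[0,4] S/N  >S  k=1
[4,5] PP  lex  "from"
[5,6] PP\PP  lex  "heard"
[6,7] N\PP  lex  "every"
[5,7] N\PP  <B  k=6
[4,7] N  <  k=5
[0,7] S  >  k=4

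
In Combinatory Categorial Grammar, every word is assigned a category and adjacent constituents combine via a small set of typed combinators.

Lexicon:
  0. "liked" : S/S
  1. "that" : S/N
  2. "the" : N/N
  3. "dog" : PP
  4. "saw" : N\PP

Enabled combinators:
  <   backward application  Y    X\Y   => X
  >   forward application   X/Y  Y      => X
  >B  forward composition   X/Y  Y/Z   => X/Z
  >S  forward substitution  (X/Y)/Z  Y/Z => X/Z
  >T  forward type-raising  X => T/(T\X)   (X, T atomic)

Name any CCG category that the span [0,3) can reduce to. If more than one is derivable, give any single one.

S/N

[0,5] S   >
  [0,3] S/N   >B
    [0,2] S/N   >B
      [0,1] "liked" : S/S
      [1,2] "that" : S/N
    [2,3] "the" : N/N
  [3,5] N   >
    [3,4] N/(N\PP)   >T
      [3,4] "dog" : PP
    [4,5] "saw" : N\PP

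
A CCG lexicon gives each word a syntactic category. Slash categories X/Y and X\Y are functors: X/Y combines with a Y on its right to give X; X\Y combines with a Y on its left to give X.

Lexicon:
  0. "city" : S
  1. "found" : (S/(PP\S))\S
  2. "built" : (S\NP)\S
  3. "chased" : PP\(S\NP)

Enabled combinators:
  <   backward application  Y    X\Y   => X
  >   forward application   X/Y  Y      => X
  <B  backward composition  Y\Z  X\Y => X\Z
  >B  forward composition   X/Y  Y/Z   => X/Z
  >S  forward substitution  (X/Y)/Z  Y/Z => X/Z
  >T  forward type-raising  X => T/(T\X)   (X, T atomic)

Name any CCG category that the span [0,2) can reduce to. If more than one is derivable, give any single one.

[0,4] S   >
  [0,2] S/(PP\S)   <
    [0,1] "city" : S
    [1,2] "found" : (S/(PP\S))\S
  [2,4] PP\S   <B
    [2,3] "built" : (S\NP)\S
    [3,4] "chased" : PP\(S\NP)

S/(PP\S)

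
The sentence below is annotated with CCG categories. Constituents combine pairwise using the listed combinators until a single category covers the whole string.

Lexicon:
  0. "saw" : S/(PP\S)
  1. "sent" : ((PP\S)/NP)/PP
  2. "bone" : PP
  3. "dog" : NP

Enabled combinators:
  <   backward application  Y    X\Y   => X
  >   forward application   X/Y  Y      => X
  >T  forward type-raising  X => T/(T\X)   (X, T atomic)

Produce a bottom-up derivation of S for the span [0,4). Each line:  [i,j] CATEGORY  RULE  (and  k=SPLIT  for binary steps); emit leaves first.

[0,1] S/(PP\S)  lex  "saw"
[1,2] ((PP\S)/NP)/PP  lex  "sent"
[2,3] PP  lex  "bone"
[1,3] (PP\S)/NP  >  k=2
[3,4] NP  lex  "dog"
[1,4] PP\S  >  k=3
[0,4] S  >  k=1

[0,4] S   >
  [0,1] "saw" : S/(PP\S)
  [1,4] PP\S   >
    [1,3] (PP\S)/NP   >
      [1,2] "sent" : ((PP\S)/NP)/PP
      [2,3] "bone" : PP
    [3,4] "dog" : NP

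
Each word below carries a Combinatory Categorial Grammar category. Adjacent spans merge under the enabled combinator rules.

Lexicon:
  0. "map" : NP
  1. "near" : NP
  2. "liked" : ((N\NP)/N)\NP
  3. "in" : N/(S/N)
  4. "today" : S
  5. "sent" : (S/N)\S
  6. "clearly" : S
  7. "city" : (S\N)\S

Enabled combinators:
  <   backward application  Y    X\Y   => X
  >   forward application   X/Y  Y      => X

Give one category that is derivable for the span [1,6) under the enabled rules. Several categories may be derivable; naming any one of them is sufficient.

N\NP

[0,8] S   <
  [0,6] N   <
    [0,1] "map" : NP
    [1,6] N\NP   >
      [1,3] (N\NP)/N   <
        [1,2] "near" : NP
        [2,3] "liked" : ((N\NP)/N)\NP
      [3,6] N   >
        [3,4] "in" : N/(S/N)
        [4,6] S/N   <
          [4,5] "today" : S
          [5,6] "sent" : (S/N)\S
  [6,8] S\N   <
    [6,7] "clearly" : S
    [7,8] "city" : (S\N)\S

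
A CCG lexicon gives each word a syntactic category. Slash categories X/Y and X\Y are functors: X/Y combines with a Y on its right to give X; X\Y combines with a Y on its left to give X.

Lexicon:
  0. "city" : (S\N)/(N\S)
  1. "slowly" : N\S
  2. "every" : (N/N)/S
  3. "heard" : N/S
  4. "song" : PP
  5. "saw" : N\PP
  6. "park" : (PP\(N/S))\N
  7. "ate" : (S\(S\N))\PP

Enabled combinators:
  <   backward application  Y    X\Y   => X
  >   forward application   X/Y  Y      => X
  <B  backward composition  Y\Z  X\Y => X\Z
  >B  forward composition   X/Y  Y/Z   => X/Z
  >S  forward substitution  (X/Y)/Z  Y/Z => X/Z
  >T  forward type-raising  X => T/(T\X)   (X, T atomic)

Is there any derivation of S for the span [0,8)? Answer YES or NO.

YES

[0,8] S   <
  [0,2] S\N   >
    [0,1] "city" : (S\N)/(N\S)
    [1,2] "slowly" : N\S
  [2,8] S\(S\N)   <
    [2,7] PP   <
      [2,4] N/S   >S
        [2,3] "every" : (N/N)/S
        [3,4] "heard" : N/S
      [4,7] PP\(N/S)   <
        [4,6] N   >
          [4,5] N/(N\PP)   >T
            [4,5] "song" : PP
          [5,6] "saw" : N\PP
        [6,7] "park" : (PP\(N/S))\N
    [7,8] "ate" : (S\(S\N))\PP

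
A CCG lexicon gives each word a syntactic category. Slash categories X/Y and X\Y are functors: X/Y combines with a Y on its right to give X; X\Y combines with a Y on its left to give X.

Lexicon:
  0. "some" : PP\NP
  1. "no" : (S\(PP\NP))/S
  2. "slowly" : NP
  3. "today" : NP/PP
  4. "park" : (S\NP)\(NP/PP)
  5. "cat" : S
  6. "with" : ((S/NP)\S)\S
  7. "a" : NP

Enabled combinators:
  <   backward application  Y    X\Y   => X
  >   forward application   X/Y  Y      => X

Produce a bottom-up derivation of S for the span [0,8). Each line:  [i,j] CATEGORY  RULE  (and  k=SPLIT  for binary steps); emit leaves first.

[0,1] PP\NP  lex  "some"
[1,2] (S\(PP\NP))/S  lex  "no"
[2,3] NP  lex  "slowly"
[3,4] NP/PP  lex  "today"
[4,5] (S\NP)\(NP/PP)  lex  "park"
[3,5] S\NP  <  k=4
[2,5] S  <  k=3
[1,5] S\(PP\NP)  >  k=2
[0,5] S  <  k=1
[5,6] S  lex  "cat"
[6,7] ((S/NP)\S)\S  lex  "with"
[5,7] (S/NP)\S  <  k=6
[0,7] S/NP  <  k=5
[7,8] NP  lex  "a"
[0,8] S  >  k=7

[0,8] S   >
  [0,7] S/NP   <
    [0,5] S   <
      [0,1] "some" : PP\NP
      [1,5] S\(PP\NP)   >
        [1,2] "no" : (S\(PP\NP))/S
        [2,5] S   <
          [2,3] "slowly" : NP
          [3,5] S\NP   <
            [3,4] "today" : NP/PP
            [4,5] "park" : (S\NP)\(NP/PP)
    [5,7] (S/NP)\S   <
      [5,6] "cat" : S
      [6,7] "with" : ((S/NP)\S)\S
  [7,8] "a" : NP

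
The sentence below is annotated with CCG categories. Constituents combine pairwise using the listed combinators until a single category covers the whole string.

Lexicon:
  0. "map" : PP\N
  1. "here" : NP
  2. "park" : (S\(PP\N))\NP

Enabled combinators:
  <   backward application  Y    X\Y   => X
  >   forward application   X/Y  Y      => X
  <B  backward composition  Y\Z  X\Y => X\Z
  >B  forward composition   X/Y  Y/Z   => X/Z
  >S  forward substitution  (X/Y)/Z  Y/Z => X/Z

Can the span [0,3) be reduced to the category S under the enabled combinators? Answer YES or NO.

[0,3] S   <
  [0,1] "map" : PP\N
  [1,3] S\(PP\N)   <
    [1,2] "here" : NP
    [2,3] "park" : (S\(PP\N))\NP

YES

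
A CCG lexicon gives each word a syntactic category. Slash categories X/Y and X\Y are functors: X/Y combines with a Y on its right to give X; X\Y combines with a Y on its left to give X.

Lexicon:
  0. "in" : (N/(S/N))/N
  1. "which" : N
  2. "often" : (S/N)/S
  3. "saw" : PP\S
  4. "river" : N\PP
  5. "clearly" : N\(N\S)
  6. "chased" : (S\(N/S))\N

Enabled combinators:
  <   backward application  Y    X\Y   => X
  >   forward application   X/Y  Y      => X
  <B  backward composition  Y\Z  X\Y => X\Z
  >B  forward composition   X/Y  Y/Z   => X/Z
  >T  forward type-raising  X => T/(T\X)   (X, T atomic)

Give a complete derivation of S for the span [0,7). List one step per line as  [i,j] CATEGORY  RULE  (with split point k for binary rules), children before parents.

[0,1] (N/(S/N))/N  lex  "in"
[1,2] N  lex  "which"
[0,2] N/(S/N)  >  k=1
[2,3] (S/N)/S  lex  "often"
[0,3] N/S  >B  k=2
[3,4] PP\S  lex  "saw"
[4,5] N\PP  lex  "river"
[3,5] N\S  <B  k=4
[5,6] N\(N\S)  lex  "clearly"
[3,6] N  <  k=5
[6,7] (S\(N/S))\N  lex  "chased"
[3,7] S\(N/S)  <  k=6
[0,7] S  <  k=3

[0,7] S   <
  [0,3] N/S   >B
    [0,2] N/(S/N)   >
      [0,1] "in" : (N/(S/N))/N
      [1,2] "which" : N
    [2,3] "often" : (S/N)/S
  [3,7] S\(N/S)   <
    [3,6] N   <
      [3,5] N\S   <B
        [3,4] "saw" : PP\S
        [4,5] "river" : N\PP
      [5,6] "clearly" : N\(N\S)
    [6,7] "chased" : (S\(N/S))\N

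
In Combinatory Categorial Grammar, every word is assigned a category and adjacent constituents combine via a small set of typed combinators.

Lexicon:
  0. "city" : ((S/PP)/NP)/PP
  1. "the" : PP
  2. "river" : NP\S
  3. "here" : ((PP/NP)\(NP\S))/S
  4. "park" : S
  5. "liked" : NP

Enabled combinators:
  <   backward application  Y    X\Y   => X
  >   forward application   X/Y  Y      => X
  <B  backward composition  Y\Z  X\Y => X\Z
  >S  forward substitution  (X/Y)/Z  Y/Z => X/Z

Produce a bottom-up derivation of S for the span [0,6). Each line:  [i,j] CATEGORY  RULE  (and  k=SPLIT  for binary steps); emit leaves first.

[0,1] ((S/PP)/NP)/PP  lex  "city"
[1,2] PP  lex  "the"
[0,2] (S/PP)/NP  >  k=1
[2,3] NP\S  lex  "river"
[3,4] ((PP/NP)\(NP\S))/S  lex  "here"
[4,5] S  lex  "park"
[3,5] (PP/NP)\(NP\S)  >  k=4
[2,5] PP/NP  <  k=3
[0,5] S/NP  >S  k=2
[5,6] NP  lex  "liked"
[0,6] S  >  k=5

[0,6] S   >
  [0,5] S/NP   >S
    [0,2] (S/PP)/NP   >
      [0,1] "city" : ((S/PP)/NP)/PP
      [1,2] "the" : PP
    [2,5] PP/NP   <
      [2,3] "river" : NP\S
      [3,5] (PP/NP)\(NP\S)   >
        [3,4] "here" : ((PP/NP)\(NP\S))/S
        [4,5] "park" : S
  [5,6] "liked" : NP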